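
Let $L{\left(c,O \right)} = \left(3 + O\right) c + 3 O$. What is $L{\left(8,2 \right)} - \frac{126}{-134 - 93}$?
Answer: $\frac{10568}{227} \approx 46.555$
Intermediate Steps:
$L{\left(c,O \right)} = 3 O + c \left(3 + O\right)$ ($L{\left(c,O \right)} = c \left(3 + O\right) + 3 O = 3 O + c \left(3 + O\right)$)
$L{\left(8,2 \right)} - \frac{126}{-134 - 93} = \left(3 \cdot 2 + 3 \cdot 8 + 2 \cdot 8\right) - \frac{126}{-134 - 93} = \left(6 + 24 + 16\right) - \frac{126}{-227} = 46 - - \frac{126}{227} = 46 + \frac{126}{227} = \frac{10568}{227}$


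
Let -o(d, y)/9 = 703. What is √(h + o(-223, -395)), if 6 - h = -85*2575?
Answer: √212554 ≈ 461.04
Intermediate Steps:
o(d, y) = -6327 (o(d, y) = -9*703 = -6327)
h = 218881 (h = 6 - (-85)*2575 = 6 - 1*(-218875) = 6 + 218875 = 218881)
√(h + o(-223, -395)) = √(218881 - 6327) = √212554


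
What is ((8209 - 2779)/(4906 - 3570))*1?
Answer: 2715/668 ≈ 4.0644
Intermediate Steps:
((8209 - 2779)/(4906 - 3570))*1 = (5430/1336)*1 = (5430*(1/1336))*1 = (2715/668)*1 = 2715/668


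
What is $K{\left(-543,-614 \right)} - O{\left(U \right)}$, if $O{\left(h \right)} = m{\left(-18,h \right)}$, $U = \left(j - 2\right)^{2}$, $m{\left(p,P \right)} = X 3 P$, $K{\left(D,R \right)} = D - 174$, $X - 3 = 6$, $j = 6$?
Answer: $-1149$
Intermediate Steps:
$X = 9$ ($X = 3 + 6 = 9$)
$K{\left(D,R \right)} = -174 + D$
$m{\left(p,P \right)} = 27 P$ ($m{\left(p,P \right)} = 9 \cdot 3 P = 27 P$)
$U = 16$ ($U = \left(6 - 2\right)^{2} = 4^{2} = 16$)
$O{\left(h \right)} = 27 h$
$K{\left(-543,-614 \right)} - O{\left(U \right)} = \left(-174 - 543\right) - 27 \cdot 16 = -717 - 432 = -1149$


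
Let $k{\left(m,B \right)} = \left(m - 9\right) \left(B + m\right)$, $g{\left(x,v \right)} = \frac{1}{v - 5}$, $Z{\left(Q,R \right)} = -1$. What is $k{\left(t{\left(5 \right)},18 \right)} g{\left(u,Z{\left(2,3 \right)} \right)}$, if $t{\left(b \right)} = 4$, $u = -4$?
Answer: $\frac{55}{3} \approx 18.333$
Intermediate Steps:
$g{\left(x,v \right)} = \frac{1}{-5 + v}$
$k{\left(m,B \right)} = \left(-9 + m\right) \left(B + m\right)$
$k{\left(t{\left(5 \right)},18 \right)} g{\left(u,Z{\left(2,3 \right)} \right)} = \frac{4^{2} - 162 - 36 + 18 \cdot 4}{-5 - 1} = \frac{16 - 162 - 36 + 72}{-6} = \left(-110\right) \left(- \frac{1}{6}\right) = \frac{55}{3}$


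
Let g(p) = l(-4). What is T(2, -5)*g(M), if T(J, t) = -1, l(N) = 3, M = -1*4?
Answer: -3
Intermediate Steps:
M = -4
g(p) = 3
T(2, -5)*g(M) = -1*3 = -3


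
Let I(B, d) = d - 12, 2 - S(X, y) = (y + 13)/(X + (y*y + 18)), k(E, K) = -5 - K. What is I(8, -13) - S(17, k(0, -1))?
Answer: -456/17 ≈ -26.824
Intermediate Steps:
S(X, y) = 2 - (13 + y)/(18 + X + y²) (S(X, y) = 2 - (y + 13)/(X + (y*y + 18)) = 2 - (13 + y)/(X + (y² + 18)) = 2 - (13 + y)/(X + (18 + y²)) = 2 - (13 + y)/(18 + X + y²))
I(B, d) = -12 + d
I(8, -13) - S(17, k(0, -1)) = (-12 - 13) - (23 - (-5 - 1*(-1)) + 2*17 + 2*(-5 - 1*(-1))²)/(18 + 17 + (-5 - 1*(-1))²) = -25 - (23 - (-5 + 1) + 34 + 2*(-5 + 1)²)/(18 + 17 + (-5 + 1)²) = -25 - (23 - 1*(-4) + 34 + 2*(-4)²)/(18 + 17 + (-4)²) = -25 - (23 + 4 + 34 + 2*16)/(18 + 17 + 16) = -25 - (23 + 4 + 34 + 32)/51 = -25 - 93/51 = -25 - 1*31/17 = -25 - 31/17 = -456/17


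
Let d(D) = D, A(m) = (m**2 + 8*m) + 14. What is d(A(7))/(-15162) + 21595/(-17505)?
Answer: -3138157/2527722 ≈ -1.2415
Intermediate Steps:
A(m) = 14 + m**2 + 8*m
d(A(7))/(-15162) + 21595/(-17505) = (14 + 7**2 + 8*7)/(-15162) + 21595/(-17505) = (14 + 49 + 56)*(-1/15162) + 21595*(-1/17505) = 119*(-1/15162) - 4319/3501 = -17/2166 - 4319/3501 = -3138157/2527722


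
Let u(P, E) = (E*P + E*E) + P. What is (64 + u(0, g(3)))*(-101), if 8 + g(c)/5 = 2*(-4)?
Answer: -652864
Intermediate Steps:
g(c) = -80 (g(c) = -40 + 5*(2*(-4)) = -40 + 5*(-8) = -40 - 40 = -80)
u(P, E) = P + E² + E*P (u(P, E) = (E*P + E²) + P = (E² + E*P) + P = P + E² + E*P)
(64 + u(0, g(3)))*(-101) = (64 + (0 + (-80)² - 80*0))*(-101) = (64 + (0 + 6400 + 0))*(-101) = (64 + 6400)*(-101) = 6464*(-101) = -652864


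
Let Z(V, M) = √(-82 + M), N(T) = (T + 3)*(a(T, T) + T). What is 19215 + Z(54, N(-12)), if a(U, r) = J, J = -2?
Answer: 19215 + 2*√11 ≈ 19222.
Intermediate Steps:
a(U, r) = -2
N(T) = (-2 + T)*(3 + T) (N(T) = (T + 3)*(-2 + T) = (3 + T)*(-2 + T) = (-2 + T)*(3 + T))
19215 + Z(54, N(-12)) = 19215 + √(-82 + (-6 - 12 + (-12)²)) = 19215 + √(-82 + (-6 - 12 + 144)) = 19215 + √(-82 + 126) = 19215 + √44 = 19215 + 2*√11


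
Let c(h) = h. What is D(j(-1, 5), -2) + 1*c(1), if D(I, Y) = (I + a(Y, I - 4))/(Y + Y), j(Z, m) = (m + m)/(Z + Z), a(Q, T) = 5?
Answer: 1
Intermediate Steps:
j(Z, m) = m/Z (j(Z, m) = (2*m)/((2*Z)) = (2*m)*(1/(2*Z)) = m/Z)
D(I, Y) = (5 + I)/(2*Y) (D(I, Y) = (I + 5)/(Y + Y) = (5 + I)/((2*Y)) = (5 + I)*(1/(2*Y)) = (5 + I)/(2*Y))
D(j(-1, 5), -2) + 1*c(1) = (½)*(5 + 5/(-1))/(-2) + 1*1 = (½)*(-½)*(5 + 5*(-1)) + 1 = (½)*(-½)*(5 - 5) + 1 = (½)*(-½)*0 + 1 = 0 + 1 = 1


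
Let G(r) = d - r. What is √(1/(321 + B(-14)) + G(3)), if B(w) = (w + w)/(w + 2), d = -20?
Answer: I*√21637790/970 ≈ 4.7955*I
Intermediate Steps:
B(w) = 2*w/(2 + w) (B(w) = (2*w)/(2 + w) = 2*w/(2 + w))
G(r) = -20 - r
√(1/(321 + B(-14)) + G(3)) = √(1/(321 + 2*(-14)/(2 - 14)) + (-20 - 1*3)) = √(1/(321 + 2*(-14)/(-12)) + (-20 - 3)) = √(1/(321 + 2*(-14)*(-1/12)) - 23) = √(1/(321 + 7/3) - 23) = √(1/(970/3) - 23) = √(3/970 - 23) = √(-22307/970) = I*√21637790/970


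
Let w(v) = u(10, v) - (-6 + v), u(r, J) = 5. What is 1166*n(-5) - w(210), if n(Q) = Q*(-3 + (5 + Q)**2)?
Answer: 17689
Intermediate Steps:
w(v) = 11 - v (w(v) = 5 - (-6 + v) = 5 + (6 - v) = 11 - v)
1166*n(-5) - w(210) = 1166*(-5*(-3 + (5 - 5)**2)) - (11 - 1*210) = 1166*(-5*(-3 + 0**2)) - (11 - 210) = 1166*(-5*(-3 + 0)) - 1*(-199) = 1166*(-5*(-3)) + 199 = 1166*15 + 199 = 17490 + 199 = 17689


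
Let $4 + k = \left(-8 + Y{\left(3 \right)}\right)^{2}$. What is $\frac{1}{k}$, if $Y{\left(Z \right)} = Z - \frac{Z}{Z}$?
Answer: $\frac{1}{32} \approx 0.03125$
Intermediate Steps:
$Y{\left(Z \right)} = -1 + Z$ ($Y{\left(Z \right)} = Z - 1 = -1 + Z$)
$k = 32$ ($k = -4 + \left(-8 + \left(-1 + 3\right)\right)^{2} = -4 + \left(-8 + 2\right)^{2} = -4 + \left(-6\right)^{2} = -4 + 36 = 32$)
$\frac{1}{k} = \frac{1}{32}$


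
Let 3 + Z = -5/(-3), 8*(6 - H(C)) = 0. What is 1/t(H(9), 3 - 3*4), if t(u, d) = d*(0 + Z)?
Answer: 1/12 ≈ 0.083333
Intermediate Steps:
H(C) = 6 (H(C) = 6 - ⅛*0 = 6 + 0 = 6)
Z = -4/3 (Z = -3 - 5/(-3) = -3 - 5*(-⅓) = -3 + 5/3 = -4/3 ≈ -1.3333)
t(u, d) = -4*d/3 (t(u, d) = d*(0 - 4/3) = d*(-4/3) = -4*d/3)
1/t(H(9), 3 - 3*4) = 1/(-4*(3 - 3*4)/3) = 1/(-4*(3 - 12)/3) = 1/(-4/3*(-9)) = 1/12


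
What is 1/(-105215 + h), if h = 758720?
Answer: 1/653505 ≈ 1.5302e-6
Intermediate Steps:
1/(-105215 + h) = 1/(-105215 + 758720) = 1/653505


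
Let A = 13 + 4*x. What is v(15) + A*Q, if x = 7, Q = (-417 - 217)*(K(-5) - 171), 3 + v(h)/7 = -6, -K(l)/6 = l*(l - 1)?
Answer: 9123831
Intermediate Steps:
K(l) = -6*l*(-1 + l) (K(l) = -6*l*(l - 1) = -6*l*(-1 + l))
v(h) = -63 (v(h) = -21 + 7*(-6) = -21 - 42 = -63)
Q = 222534 (Q = (-417 - 217)*(6*(-5)*(1 - 1*(-5)) - 171) = -634*(6*(-5)*(1 + 5) - 171) = -634*(6*(-5)*6 - 171) = -634*(-180 - 171) = -634*(-351) = 222534)
A = 41 (A = 13 + 4*7 = 13 + 28 = 41)
v(15) + A*Q = -63 + 41*222534 = -63 + 9123894 = 9123831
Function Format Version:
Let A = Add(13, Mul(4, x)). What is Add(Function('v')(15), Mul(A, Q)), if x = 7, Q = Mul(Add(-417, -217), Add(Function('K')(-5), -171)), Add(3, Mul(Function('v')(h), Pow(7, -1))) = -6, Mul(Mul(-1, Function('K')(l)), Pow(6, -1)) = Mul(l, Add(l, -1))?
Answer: 9123831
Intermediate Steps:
Function('K')(l) = Mul(-6, l, Add(-1, l)) (Function('K')(l) = Mul(-6, Mul(l, Add(l, -1))) = Mul(-6, Mul(l, Add(-1, l))) = Mul(-6, l, Add(-1, l)))
Function('v')(h) = -63 (Function('v')(h) = Add(-21, Mul(7, -6)) = Add(-21, -42) = -63)
Q = 222534 (Q = Mul(Add(-417, -217), Add(Mul(6, -5, Add(1, Mul(-1, -5))), -171)) = Mul(-634, Add(Mul(6, -5, Add(1, 5)), -171)) = Mul(-634, Add(Mul(6, -5, 6), -171)) = Mul(-634, Add(-180, -171)) = Mul(-634, -351) = 222534)
A = 41 (A = Add(13, Mul(4, 7)) = Add(13, 28) = 41)
Add(Function('v')(15), Mul(A, Q)) = Add(-63, Mul(41, 222534)) = Add(-63, 9123894) = 9123831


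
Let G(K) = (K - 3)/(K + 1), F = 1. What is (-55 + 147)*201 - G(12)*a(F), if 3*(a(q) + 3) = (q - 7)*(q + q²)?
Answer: 240459/13 ≈ 18497.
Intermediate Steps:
a(q) = -3 + (-7 + q)*(q + q²)/3 (a(q) = -3 + ((q - 7)*(q + q²))/3 = -3 + ((-7 + q)*(q + q²))/3 = -3 + (-7 + q)*(q + q²)/3)
G(K) = (-3 + K)/(1 + K)
(-55 + 147)*201 - G(12)*a(F) = (-55 + 147)*201 - (-3 + 12)/(1 + 12)*(-3 - 2*1² - 7/3*1 + (⅓)*1³) = 92*201 - 9/13*(-3 - 2*1 - 7/3 + (⅓)*1) = 18492 - (1/13)*9*(-3 - 2 - 7/3 + ⅓) = 18492 - 9*(-7)/13 = 18492 - 1*(-63/13) = 18492 + 63/13 = 240459/13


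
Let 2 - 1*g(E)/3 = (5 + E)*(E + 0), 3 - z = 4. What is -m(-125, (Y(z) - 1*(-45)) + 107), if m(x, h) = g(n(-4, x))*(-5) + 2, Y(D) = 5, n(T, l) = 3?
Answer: -332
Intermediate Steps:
z = -1 (z = 3 - 1*4 = 3 - 4 = -1)
g(E) = 6 - 3*E*(5 + E) (g(E) = 6 - 3*(5 + E)*(E + 0) = 6 - 3*(5 + E)*E = 6 - 3*E*(5 + E))
m(x, h) = 332 (m(x, h) = (6 - 15*3 - 3*3**2)*(-5) + 2 = (6 - 45 - 3*9)*(-5) + 2 = (6 - 45 - 27)*(-5) + 2 = -66*(-5) + 2 = 330 + 2 = 332)
-m(-125, (Y(z) - 1*(-45)) + 107) = -1*332 = -332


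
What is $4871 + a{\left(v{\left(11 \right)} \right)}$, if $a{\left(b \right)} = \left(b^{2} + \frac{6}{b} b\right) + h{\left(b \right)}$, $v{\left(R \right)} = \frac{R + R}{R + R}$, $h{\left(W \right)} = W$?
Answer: $4879$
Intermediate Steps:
$v{\left(R \right)} = 1$ ($v{\left(R \right)} = \frac{2 R}{2 R} = 2 R \frac{1}{2 R} = 1$)
$a{\left(b \right)} = 6 + b + b^{2}$ ($a{\left(b \right)} = \left(b^{2} + \frac{6}{b} b\right) + b = \left(b^{2} + 6\right) + b = \left(6 + b^{2}\right) + b = 6 + b + b^{2}$)
$4871 + a{\left(v{\left(11 \right)} \right)} = 4871 + \left(6 + 1 + 1^{2}\right) = 4871 + \left(6 + 1 + 1\right) = 4871 + 8 = 4879$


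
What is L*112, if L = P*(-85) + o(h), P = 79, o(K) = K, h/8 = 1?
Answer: -751184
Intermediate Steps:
h = 8 (h = 8*1 = 8)
L = -6707 (L = 79*(-85) + 8 = -6715 + 8 = -6707)
L*112 = -6707*112 = -751184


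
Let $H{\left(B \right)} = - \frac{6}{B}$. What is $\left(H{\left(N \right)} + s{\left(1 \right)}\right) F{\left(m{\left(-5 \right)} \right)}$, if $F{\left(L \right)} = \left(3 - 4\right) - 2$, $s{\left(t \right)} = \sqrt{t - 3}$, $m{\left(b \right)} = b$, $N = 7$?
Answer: $\frac{18}{7} - 3 i \sqrt{2} \approx 2.5714 - 4.2426 i$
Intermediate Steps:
$s{\left(t \right)} = \sqrt{-3 + t}$
$F{\left(L \right)} = -3$ ($F{\left(L \right)} = -1 - 2 = -3$)
$\left(H{\left(N \right)} + s{\left(1 \right)}\right) F{\left(m{\left(-5 \right)} \right)} = \left(- \frac{6}{7} + \sqrt{-3 + 1}\right) \left(-3\right) = \left(\left(-6\right) \frac{1}{7} + \sqrt{-2}\right) \left(-3\right) = \left(- \frac{6}{7} + i \sqrt{2}\right) \left(-3\right) = \frac{18}{7} - 3 i \sqrt{2}$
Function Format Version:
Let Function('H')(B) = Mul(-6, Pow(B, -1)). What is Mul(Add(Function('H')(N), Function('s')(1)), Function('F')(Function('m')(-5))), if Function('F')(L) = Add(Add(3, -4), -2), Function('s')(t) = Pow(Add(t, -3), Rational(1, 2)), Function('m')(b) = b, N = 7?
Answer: Add(Rational(18, 7), Mul(-3, I, Pow(2, Rational(1, 2)))) ≈ Add(2.5714, Mul(-4.2426, I))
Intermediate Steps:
Function('s')(t) = Pow(Add(-3, t), Rational(1, 2))
Function('F')(L) = -3 (Function('F')(L) = Add(-1, -2) = -3)
Mul(Add(Function('H')(N), Function('s')(1)), Function('F')(Function('m')(-5))) = Mul(Add(Mul(-6, Pow(7, -1)), Pow(Add(-3, 1), Rational(1, 2))), -3) = Mul(Add(Mul(-6, Rational(1, 7)), Pow(-2, Rational(1, 2))), -3) = Mul(Add(Rational(-6, 7), Mul(I, Pow(2, Rational(1, 2)))), -3) = Add(Rational(18, 7), Mul(-3, I, Pow(2, Rational(1, 2))))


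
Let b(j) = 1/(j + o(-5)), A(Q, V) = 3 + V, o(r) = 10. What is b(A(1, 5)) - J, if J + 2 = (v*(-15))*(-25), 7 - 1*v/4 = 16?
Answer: 243037/18 ≈ 13502.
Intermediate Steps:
v = -36 (v = 28 - 4*16 = 28 - 64 = -36)
J = -13502 (J = -2 - 36*(-15)*(-25) = -2 + 540*(-25) = -2 - 13500 = -13502)
b(j) = 1/(10 + j) (b(j) = 1/(j + 10) = 1/(10 + j))
b(A(1, 5)) - J = 1/(10 + (3 + 5)) - 1*(-13502) = 1/(10 + 8) + 13502 = 1/18 + 13502 = 243037/18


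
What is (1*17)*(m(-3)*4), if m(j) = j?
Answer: -204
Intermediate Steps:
(1*17)*(m(-3)*4) = (1*17)*(-3*4) = 17*(-12) = -204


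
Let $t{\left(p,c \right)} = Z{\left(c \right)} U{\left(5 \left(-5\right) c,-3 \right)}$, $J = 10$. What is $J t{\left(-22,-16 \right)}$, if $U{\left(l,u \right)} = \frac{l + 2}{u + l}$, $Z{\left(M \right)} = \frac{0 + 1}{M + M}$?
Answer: $- \frac{1005}{3176} \approx -0.31644$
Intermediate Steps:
$Z{\left(M \right)} = \frac{1}{2 M}$ ($Z{\left(M \right)} = 1 \frac{1}{2 M} = \frac{1}{2 M}$)
$U{\left(l,u \right)} = \frac{2 + l}{l + u}$
$t{\left(p,c \right)} = \frac{2 - 25 c}{2 c \left(-3 - 25 c\right)}$ ($t{\left(p,c \right)} = \frac{1}{2 c} \frac{2 + 5 \left(-5\right) c}{5 \left(-5\right) c - 3} = \frac{1}{2 c} \frac{2 - 25 c}{- 25 c - 3} = \frac{1}{2 c} \frac{2 - 25 c}{-3 - 25 c} = \frac{2 - 25 c}{2 c \left(-3 - 25 c\right)}$)
$J t{\left(-22,-16 \right)} = 10 \frac{-2 + 25 \left(-16\right)}{2 \left(-16\right) \left(3 + 25 \left(-16\right)\right)} = 10 \cdot \frac{1}{2} \left(- \frac{1}{16}\right) \frac{1}{3 - 400} \left(-2 - 400\right) = 10 \cdot \frac{1}{2} \left(- \frac{1}{16}\right) \frac{1}{-397} \left(-402\right) = 10 \cdot \frac{1}{2} \left(- \frac{1}{16}\right) \left(- \frac{1}{397}\right) \left(-402\right) = 10 \left(- \frac{201}{6352}\right) = - \frac{1005}{3176}$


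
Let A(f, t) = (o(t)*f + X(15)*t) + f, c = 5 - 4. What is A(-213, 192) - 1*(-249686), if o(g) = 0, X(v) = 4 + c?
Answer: 250433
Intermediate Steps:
c = 1
X(v) = 5 (X(v) = 4 + 1 = 5)
A(f, t) = f + 5*t (A(f, t) = (0*f + 5*t) + f = (0 + 5*t) + f = 5*t + f = f + 5*t)
A(-213, 192) - 1*(-249686) = (-213 + 5*192) - 1*(-249686) = (-213 + 960) + 249686 = 747 + 249686 = 250433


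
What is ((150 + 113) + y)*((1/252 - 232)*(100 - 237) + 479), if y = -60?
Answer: 235774031/36 ≈ 6.5493e+6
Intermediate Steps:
((150 + 113) + y)*((1/252 - 232)*(100 - 237) + 479) = ((150 + 113) - 60)*((1/252 - 232)*(100 - 237) + 479) = (263 - 60)*((1/252 - 232)*(-137) + 479) = 203*(-58463/252*(-137) + 479) = 203*(8009431/252 + 479) = 203*(8130139/252) = 235774031/36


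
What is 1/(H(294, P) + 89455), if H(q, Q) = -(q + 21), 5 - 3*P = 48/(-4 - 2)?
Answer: 1/89140 ≈ 1.1218e-5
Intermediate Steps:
P = 13/3 (P = 5/3 - 48/(3*(-4 - 2)) = 5/3 - 48/(3*(-6)) = 5/3 - (-1)*48/18 = 5/3 - ⅓*(-8) = 5/3 + 8/3 = 13/3 ≈ 4.3333)
H(q, Q) = -21 - q (H(q, Q) = -(21 + q) = -21 - q)
1/(H(294, P) + 89455) = 1/((-21 - 1*294) + 89455) = 1/((-21 - 294) + 89455) = 1/(-315 + 89455) = 1/89140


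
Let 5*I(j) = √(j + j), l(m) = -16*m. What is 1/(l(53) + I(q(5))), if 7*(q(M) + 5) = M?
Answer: -7420/6292163 - I*√105/12584326 ≈ -0.0011792 - 8.1426e-7*I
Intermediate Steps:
q(M) = -5 + M/7
I(j) = √2*√j/5 (I(j) = √(j + j)/5 = √(2*j)/5 = (√2*√j)/5 = √2*√j/5)
1/(l(53) + I(q(5))) = 1/(-16*53 + √2*√(-5 + (⅐)*5)/5) = 1/(-848 + √2*√(-5 + 5/7)/5) = 1/(-848 + √2*√(-30/7)/5) = 1/(-848 + √2*(I*√210/7)/5) = 1/(-848 + 2*I*√105/35)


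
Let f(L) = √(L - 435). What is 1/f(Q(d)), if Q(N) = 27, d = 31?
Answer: -I*√102/204 ≈ -0.049507*I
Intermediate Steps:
f(L) = √(-435 + L)
1/f(Q(d)) = 1/(√(-435 + 27)) = 1/(√(-408)) = 1/(2*I*√102) = -I*√102/204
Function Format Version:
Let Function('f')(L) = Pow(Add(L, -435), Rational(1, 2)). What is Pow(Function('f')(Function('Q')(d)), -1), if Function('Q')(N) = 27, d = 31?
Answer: Mul(Rational(-1, 204), I, Pow(102, Rational(1, 2))) ≈ Mul(-0.049507, I)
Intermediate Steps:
Function('f')(L) = Pow(Add(-435, L), Rational(1, 2))
Pow(Function('f')(Function('Q')(d)), -1) = Pow(Pow(Add(-435, 27), Rational(1, 2)), -1) = Pow(Pow(-408, Rational(1, 2)), -1) = Pow(Mul(2, I, Pow(102, Rational(1, 2))), -1) = Mul(Rational(-1, 204), I, Pow(102, Rational(1, 2)))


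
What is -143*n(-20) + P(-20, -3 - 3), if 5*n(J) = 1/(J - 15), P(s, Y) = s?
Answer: -3357/175 ≈ -19.183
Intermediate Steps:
n(J) = 1/(5*(-15 + J)) (n(J) = 1/(5*(J - 15)) = 1/(5*(-15 + J)))
-143*n(-20) + P(-20, -3 - 3) = -143/(5*(-15 - 20)) - 20 = -143/(5*(-35)) - 20 = -143*(-1)/(5*35) - 20 = -143*(-1/175) - 20 = 143/175 - 20 = -3357/175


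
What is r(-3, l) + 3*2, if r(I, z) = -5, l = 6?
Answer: 1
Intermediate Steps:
r(-3, l) + 3*2 = -5 + 3*2 = -5 + 6 = 1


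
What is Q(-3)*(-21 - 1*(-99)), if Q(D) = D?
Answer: -234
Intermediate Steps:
Q(-3)*(-21 - 1*(-99)) = -3*(-21 - 1*(-99)) = -3*(-21 + 99) = -3*78 = -234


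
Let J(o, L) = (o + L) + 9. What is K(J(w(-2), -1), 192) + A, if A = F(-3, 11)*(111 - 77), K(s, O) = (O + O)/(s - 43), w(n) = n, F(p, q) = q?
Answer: 13454/37 ≈ 363.62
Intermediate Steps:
J(o, L) = 9 + L + o (J(o, L) = (L + o) + 9 = 9 + L + o)
K(s, O) = 2*O/(-43 + s) (K(s, O) = (2*O)/(-43 + s) = 2*O/(-43 + s))
A = 374 (A = 11*(111 - 77) = 11*34 = 374)
K(J(w(-2), -1), 192) + A = 2*192/(-43 + (9 - 1 - 2)) + 374 = 2*192/(-43 + 6) + 374 = 2*192/(-37) + 374 = 2*192*(-1/37) + 374 = -384/37 + 374 = 13454/37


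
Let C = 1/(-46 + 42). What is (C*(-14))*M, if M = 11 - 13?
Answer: -7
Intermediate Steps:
M = -2
C = -¼ (C = 1/(-4) = -¼ ≈ -0.25000)
(C*(-14))*M = -¼*(-14)*(-2) = (7/2)*(-2) = -7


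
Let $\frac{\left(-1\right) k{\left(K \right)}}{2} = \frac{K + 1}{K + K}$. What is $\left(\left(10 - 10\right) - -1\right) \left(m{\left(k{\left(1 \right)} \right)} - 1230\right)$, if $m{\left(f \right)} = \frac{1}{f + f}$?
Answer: $- \frac{4921}{4} \approx -1230.3$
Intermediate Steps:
$k{\left(K \right)} = - \frac{1 + K}{K}$ ($k{\left(K \right)} = - 2 \frac{K + 1}{K + K} = - 2 \frac{1 + K}{2 K} = - \frac{1 + K}{K}$)
$m{\left(f \right)} = \frac{1}{2 f}$
$\left(\left(10 - 10\right) - -1\right) \left(m{\left(k{\left(1 \right)} \right)} - 1230\right) = \left(\left(10 - 10\right) - -1\right) \left(\frac{1}{2 \frac{-1 - 1}{1}} - 1230\right) = \left(0 + 1\right) \left(\frac{1}{2 \cdot 1 \left(-1 - 1\right)} - 1230\right) = 1 \left(\frac{1}{2 \cdot 1 \left(-2\right)} - 1230\right) = 1 \left(\frac{1}{2 \left(-2\right)} - 1230\right) = 1 \left(\frac{1}{2} \left(- \frac{1}{2}\right) - 1230\right) = 1 \left(- \frac{1}{4} - 1230\right) = 1 \left(- \frac{4921}{4}\right) = - \frac{4921}{4}$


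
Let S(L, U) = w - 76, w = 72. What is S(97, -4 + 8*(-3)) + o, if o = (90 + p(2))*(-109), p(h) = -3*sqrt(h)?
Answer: -9814 + 327*sqrt(2) ≈ -9351.5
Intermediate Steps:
S(L, U) = -4 (S(L, U) = 72 - 76 = -4)
o = -9810 + 327*sqrt(2) (o = (90 - 3*sqrt(2))*(-109) = -9810 + 327*sqrt(2) ≈ -9347.5)
S(97, -4 + 8*(-3)) + o = -4 + (-9810 + 327*sqrt(2)) = -9814 + 327*sqrt(2)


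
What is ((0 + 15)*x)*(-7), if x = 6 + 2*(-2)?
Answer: -210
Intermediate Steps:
x = 2 (x = 6 - 4 = 2)
((0 + 15)*x)*(-7) = ((0 + 15)*2)*(-7) = (15*2)*(-7) = 30*(-7) = -210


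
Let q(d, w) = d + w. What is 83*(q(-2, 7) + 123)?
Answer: 10624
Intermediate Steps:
83*(q(-2, 7) + 123) = 83*((-2 + 7) + 123) = 83*(5 + 123) = 83*128 = 10624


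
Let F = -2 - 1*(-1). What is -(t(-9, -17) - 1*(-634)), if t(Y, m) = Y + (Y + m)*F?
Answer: -651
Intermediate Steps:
F = -1 (F = -2 + 1 = -1)
t(Y, m) = -m (t(Y, m) = Y + (Y + m)*(-1) = Y + (-Y - m) = -m)
-(t(-9, -17) - 1*(-634)) = -(-1*(-17) - 1*(-634)) = -(17 + 634) = -1*651 = -651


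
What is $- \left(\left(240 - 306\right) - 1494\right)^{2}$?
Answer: $-2433600$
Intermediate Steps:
$- \left(\left(240 - 306\right) - 1494\right)^{2} = - \left(-66 - 1494\right)^{2} = - \left(-1560\right)^{2} = \left(-1\right) 2433600 = -2433600$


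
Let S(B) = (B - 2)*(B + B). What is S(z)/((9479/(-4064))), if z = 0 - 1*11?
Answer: -1162304/9479 ≈ -122.62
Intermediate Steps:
z = -11 (z = 0 - 11 = -11)
S(B) = 2*B*(-2 + B) (S(B) = (-2 + B)*(2*B) = 2*B*(-2 + B))
S(z)/((9479/(-4064))) = (2*(-11)*(-2 - 11))/((9479/(-4064))) = (2*(-11)*(-13))/((9479*(-1/4064))) = 286/(-9479/4064) = 286*(-4064/9479) = -1162304/9479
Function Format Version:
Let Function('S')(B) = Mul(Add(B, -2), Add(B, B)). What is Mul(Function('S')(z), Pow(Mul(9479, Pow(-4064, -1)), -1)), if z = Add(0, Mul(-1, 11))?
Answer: Rational(-1162304, 9479) ≈ -122.62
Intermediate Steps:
z = -11 (z = Add(0, -11) = -11)
Function('S')(B) = Mul(2, B, Add(-2, B)) (Function('S')(B) = Mul(Add(-2, B), Mul(2, B)) = Mul(2, B, Add(-2, B)))
Mul(Function('S')(z), Pow(Mul(9479, Pow(-4064, -1)), -1)) = Mul(Mul(2, -11, Add(-2, -11)), Pow(Mul(9479, Pow(-4064, -1)), -1)) = Mul(Mul(2, -11, -13), Pow(Mul(9479, Rational(-1, 4064)), -1)) = Mul(286, Pow(Rational(-9479, 4064), -1)) = Mul(286, Rational(-4064, 9479)) = Rational(-1162304, 9479)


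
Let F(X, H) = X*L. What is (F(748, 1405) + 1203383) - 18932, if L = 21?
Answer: 1200159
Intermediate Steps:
F(X, H) = 21*X (F(X, H) = X*21 = 21*X)
(F(748, 1405) + 1203383) - 18932 = (21*748 + 1203383) - 18932 = (15708 + 1203383) - 18932 = 1219091 - 18932 = 1200159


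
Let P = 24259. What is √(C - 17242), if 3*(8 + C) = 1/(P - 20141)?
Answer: I*√2632717688646/12354 ≈ 131.34*I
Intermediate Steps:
C = -98831/12354 (C = -8 + 1/(3*(24259 - 20141)) = -8 + (⅓)/4118 = -8 + (⅓)*(1/4118) = -8 + 1/12354 = -98831/12354 ≈ -7.9999)
√(C - 17242) = √(-98831/12354 - 17242) = √(-213106499/12354) = I*√2632717688646/12354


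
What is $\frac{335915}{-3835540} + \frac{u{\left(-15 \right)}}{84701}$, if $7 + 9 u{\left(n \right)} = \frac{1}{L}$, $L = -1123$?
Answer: $- \frac{57519583832377}{656700452253756} \approx -0.087589$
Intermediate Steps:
$u{\left(n \right)} = - \frac{7862}{10107}$ ($u{\left(n \right)} = - \frac{7}{9} + \frac{1}{9 \left(-1123\right)} = - \frac{7}{9} + \frac{1}{9} \left(- \frac{1}{1123}\right) = - \frac{7}{9} - \frac{1}{10107} = - \frac{7862}{10107}$)
$\frac{335915}{-3835540} + \frac{u{\left(-15 \right)}}{84701} = \frac{335915}{-3835540} - \frac{7862}{10107 \cdot 84701} = 335915 \left(- \frac{1}{3835540}\right) - \frac{7862}{856073007} = - \frac{67183}{767108} - \frac{7862}{856073007} = - \frac{57519583832377}{656700452253756}$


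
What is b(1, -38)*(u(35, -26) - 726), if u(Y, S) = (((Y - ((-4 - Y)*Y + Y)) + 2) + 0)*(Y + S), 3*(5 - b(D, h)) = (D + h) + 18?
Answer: 131206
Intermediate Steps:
b(D, h) = -1 - D/3 - h/3 (b(D, h) = 5 - ((D + h) + 18)/3 = 5 - (18 + D + h)/3 = 5 + (-6 - D/3 - h/3) = -1 - D/3 - h/3)
u(Y, S) = (2 - Y*(-4 - Y))*(S + Y) (u(Y, S) = (((Y - (Y*(-4 - Y) + Y)) + 2) + 0)*(S + Y) = (((Y - (Y + Y*(-4 - Y))) + 2) + 0)*(S + Y) = (((Y + (-Y - Y*(-4 - Y))) + 2) + 0)*(S + Y) = ((-Y*(-4 - Y) + 2) + 0)*(S + Y) = ((2 - Y*(-4 - Y)) + 0)*(S + Y) = (2 - Y*(-4 - Y))*(S + Y))
b(1, -38)*(u(35, -26) - 726) = (-1 - 1/3*1 - 1/3*(-38))*((35**3 + 2*(-26) + 2*35 + 4*35**2 - 26*35**2 + 4*(-26)*35) - 726) = (-1 - 1/3 + 38/3)*((42875 - 52 + 70 + 4*1225 - 26*1225 - 3640) - 726) = 34*((42875 - 52 + 70 + 4900 - 31850 - 3640) - 726)/3 = 34*(12303 - 726)/3 = (34/3)*11577 = 131206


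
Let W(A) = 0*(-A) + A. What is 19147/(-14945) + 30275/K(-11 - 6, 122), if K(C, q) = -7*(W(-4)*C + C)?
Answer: -65613622/762195 ≈ -86.085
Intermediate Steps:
W(A) = A (W(A) = 0 + A = A)
K(C, q) = 21*C (K(C, q) = -7*(-4*C + C) = -(-21)*C = 21*C)
19147/(-14945) + 30275/K(-11 - 6, 122) = 19147/(-14945) + 30275/((21*(-11 - 6))) = 19147*(-1/14945) + 30275/((21*(-17))) = -19147/14945 + 30275/(-357) = -19147/14945 + 30275*(-1/357) = -19147/14945 - 4325/51 = -65613622/762195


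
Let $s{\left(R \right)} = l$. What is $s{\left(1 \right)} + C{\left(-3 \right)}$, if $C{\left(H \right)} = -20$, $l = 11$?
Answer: $-9$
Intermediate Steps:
$s{\left(R \right)} = 11$
$s{\left(1 \right)} + C{\left(-3 \right)} = 11 - 20 = -9$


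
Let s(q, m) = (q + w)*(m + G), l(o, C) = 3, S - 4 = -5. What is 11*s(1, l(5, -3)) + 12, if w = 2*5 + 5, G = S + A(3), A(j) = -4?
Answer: -340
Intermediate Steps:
S = -1 (S = 4 - 5 = -1)
G = -5 (G = -1 - 4 = -5)
w = 15 (w = 10 + 5 = 15)
s(q, m) = (-5 + m)*(15 + q) (s(q, m) = (q + 15)*(m - 5) = (15 + q)*(-5 + m) = (-5 + m)*(15 + q))
11*s(1, l(5, -3)) + 12 = 11*(-75 - 5*1 + 15*3 + 3*1) + 12 = 11*(-75 - 5 + 45 + 3) + 12 = 11*(-32) + 12 = -352 + 12 = -340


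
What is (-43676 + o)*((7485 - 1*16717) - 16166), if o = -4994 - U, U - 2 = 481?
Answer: 1248387894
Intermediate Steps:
U = 483 (U = 2 + 481 = 483)
o = -5477 (o = -4994 - 1*483 = -4994 - 483 = -5477)
(-43676 + o)*((7485 - 1*16717) - 16166) = (-43676 - 5477)*((7485 - 1*16717) - 16166) = -49153*((7485 - 16717) - 16166) = -49153*(-9232 - 16166) = -49153*(-25398) = 1248387894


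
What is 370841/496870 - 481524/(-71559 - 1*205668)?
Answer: 114020655929/45915259830 ≈ 2.4833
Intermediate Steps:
370841/496870 - 481524/(-71559 - 1*205668) = 370841*(1/496870) - 481524/(-71559 - 205668) = 370841/496870 - 481524/(-277227) = 370841/496870 - 481524*(-1/277227) = 370841/496870 + 160508/92409 = 114020655929/45915259830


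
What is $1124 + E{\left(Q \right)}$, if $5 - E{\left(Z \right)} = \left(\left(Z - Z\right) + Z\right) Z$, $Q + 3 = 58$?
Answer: $-1896$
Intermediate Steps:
$Q = 55$ ($Q = -3 + 58 = 55$)
$E{\left(Z \right)} = 5 - Z^{2}$ ($E{\left(Z \right)} = 5 - \left(\left(Z - Z\right) + Z\right) Z = 5 - \left(0 + Z\right) Z = 5 - Z Z = 5 - Z^{2}$)
$1124 + E{\left(Q \right)} = 1124 + \left(5 - 55^{2}\right) = 1124 + \left(5 - 3025\right) = 1124 - 3020 = -1896$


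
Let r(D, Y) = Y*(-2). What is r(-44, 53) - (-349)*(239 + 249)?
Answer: 170206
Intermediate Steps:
r(D, Y) = -2*Y
r(-44, 53) - (-349)*(239 + 249) = -2*53 - (-349)*(239 + 249) = -106 - (-349)*488 = -106 - 1*(-170312) = -106 + 170312 = 170206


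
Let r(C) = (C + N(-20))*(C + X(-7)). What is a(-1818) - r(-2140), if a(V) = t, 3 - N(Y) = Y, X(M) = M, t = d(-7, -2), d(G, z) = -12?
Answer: -4545211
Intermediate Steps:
t = -12
N(Y) = 3 - Y
a(V) = -12
r(C) = (-7 + C)*(23 + C) (r(C) = (C + (3 - 1*(-20)))*(C - 7) = (C + (3 + 20))*(-7 + C) = (C + 23)*(-7 + C) = (23 + C)*(-7 + C) = (-7 + C)*(23 + C))
a(-1818) - r(-2140) = -12 - (-161 + (-2140)**2 + 16*(-2140)) = -12 - (-161 + 4579600 - 34240) = -12 - 1*4545199 = -12 - 4545199 = -4545211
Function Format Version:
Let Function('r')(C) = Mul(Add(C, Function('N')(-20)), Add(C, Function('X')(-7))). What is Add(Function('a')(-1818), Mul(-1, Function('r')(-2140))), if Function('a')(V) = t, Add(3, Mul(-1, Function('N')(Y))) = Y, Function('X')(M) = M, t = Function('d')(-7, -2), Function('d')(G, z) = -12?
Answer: -4545211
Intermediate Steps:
t = -12
Function('N')(Y) = Add(3, Mul(-1, Y))
Function('a')(V) = -12
Function('r')(C) = Mul(Add(-7, C), Add(23, C)) (Function('r')(C) = Mul(Add(C, Add(3, Mul(-1, -20))), Add(C, -7)) = Mul(Add(C, Add(3, 20)), Add(-7, C)) = Mul(Add(C, 23), Add(-7, C)) = Mul(Add(23, C), Add(-7, C)) = Mul(Add(-7, C), Add(23, C)))
Add(Function('a')(-1818), Mul(-1, Function('r')(-2140))) = Add(-12, Mul(-1, Add(-161, Pow(-2140, 2), Mul(16, -2140)))) = Add(-12, Mul(-1, Add(-161, 4579600, -34240))) = Add(-12, Mul(-1, 4545199)) = Add(-12, -4545199) = -4545211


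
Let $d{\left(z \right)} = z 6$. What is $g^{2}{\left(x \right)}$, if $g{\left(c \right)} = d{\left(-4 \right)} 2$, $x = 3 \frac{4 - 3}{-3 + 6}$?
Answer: $2304$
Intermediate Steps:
$d{\left(z \right)} = 6 z$
$x = 1$ ($x = 3 \cdot 1 \cdot \frac{1}{3} = 3 \cdot \frac{1}{3} = 1$)
$g{\left(c \right)} = -48$ ($g{\left(c \right)} = 6 \left(-4\right) 2 = \left(-24\right) 2 = -48$)
$g^{2}{\left(x \right)} = \left(-48\right)^{2} = 2304$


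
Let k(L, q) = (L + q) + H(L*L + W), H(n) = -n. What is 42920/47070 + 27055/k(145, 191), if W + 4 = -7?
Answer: -5513987/13904478 ≈ -0.39656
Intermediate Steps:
W = -11 (W = -4 - 7 = -11)
k(L, q) = 11 + L + q - L² (k(L, q) = (L + q) - (L*L - 11) = (L + q) - (L² - 11) = (L + q) - (-11 + L²) = (L + q) + (11 - L²) = 11 + L + q - L²)
42920/47070 + 27055/k(145, 191) = 42920/47070 + 27055/(11 + 145 + 191 - 1*145²) = 42920*(1/47070) + 27055/(11 + 145 + 191 - 1*21025) = 4292/4707 + 27055/(11 + 145 + 191 - 21025) = 4292/4707 + 27055/(-20678) = 4292/4707 + 27055*(-1/20678) = 4292/4707 - 3865/2954 = -5513987/13904478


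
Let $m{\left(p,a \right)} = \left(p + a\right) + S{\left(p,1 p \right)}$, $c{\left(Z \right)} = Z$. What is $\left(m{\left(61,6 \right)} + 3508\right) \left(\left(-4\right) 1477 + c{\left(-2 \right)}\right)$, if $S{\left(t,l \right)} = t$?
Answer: $-21488760$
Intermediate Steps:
$m{\left(p,a \right)} = a + 2 p$ ($m{\left(p,a \right)} = \left(p + a\right) + p = \left(a + p\right) + p = a + 2 p$)
$\left(m{\left(61,6 \right)} + 3508\right) \left(\left(-4\right) 1477 + c{\left(-2 \right)}\right) = \left(\left(6 + 2 \cdot 61\right) + 3508\right) \left(\left(-4\right) 1477 - 2\right) = \left(\left(6 + 122\right) + 3508\right) \left(-5908 - 2\right) = \left(128 + 3508\right) \left(-5910\right) = 3636 \left(-5910\right) = -21488760$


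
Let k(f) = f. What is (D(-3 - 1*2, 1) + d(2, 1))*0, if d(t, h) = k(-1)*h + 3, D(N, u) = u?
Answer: 0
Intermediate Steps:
d(t, h) = 3 - h (d(t, h) = -h + 3 = 3 - h)
(D(-3 - 1*2, 1) + d(2, 1))*0 = (1 + (3 - 1*1))*0 = (1 + (3 - 1))*0 = (1 + 2)*0 = 3*0 = 0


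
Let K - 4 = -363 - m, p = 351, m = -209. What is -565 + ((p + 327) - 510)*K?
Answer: -25765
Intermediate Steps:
K = -150 (K = 4 + (-363 - 1*(-209)) = 4 + (-363 + 209) = 4 - 154 = -150)
-565 + ((p + 327) - 510)*K = -565 + ((351 + 327) - 510)*(-150) = -565 + (678 - 510)*(-150) = -565 + 168*(-150) = -565 - 25200 = -25765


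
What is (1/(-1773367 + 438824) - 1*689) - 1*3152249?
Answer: -4207731337335/1334543 ≈ -3.1529e+6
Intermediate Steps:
(1/(-1773367 + 438824) - 1*689) - 1*3152249 = (1/(-1334543) - 689) - 3152249 = (-1/1334543 - 689) - 3152249 = -919500128/1334543 - 3152249 = -4207731337335/1334543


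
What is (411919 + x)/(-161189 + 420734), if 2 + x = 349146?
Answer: 761063/259545 ≈ 2.9323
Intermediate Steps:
x = 349144 (x = -2 + 349146 = 349144)
(411919 + x)/(-161189 + 420734) = (411919 + 349144)/(-161189 + 420734) = 761063/259545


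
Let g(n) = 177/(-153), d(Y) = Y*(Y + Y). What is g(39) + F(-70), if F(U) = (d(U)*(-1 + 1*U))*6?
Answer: -212914859/51 ≈ -4.1748e+6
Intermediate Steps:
d(Y) = 2*Y**2 (d(Y) = Y*(2*Y) = 2*Y**2)
g(n) = -59/51 (g(n) = 177*(-1/153) = -59/51)
F(U) = 12*U**2*(-1 + U) (F(U) = ((2*U**2)*(-1 + 1*U))*6 = ((2*U**2)*(-1 + U))*6 = (2*U**2*(-1 + U))*6 = 12*U**2*(-1 + U))
g(39) + F(-70) = -59/51 + 12*(-70)**2*(-1 - 70) = -59/51 + 12*4900*(-71) = -59/51 - 4174800 = -212914859/51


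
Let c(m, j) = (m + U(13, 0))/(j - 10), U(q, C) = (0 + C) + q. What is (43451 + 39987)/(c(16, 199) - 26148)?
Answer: -15769782/4941943 ≈ -3.1910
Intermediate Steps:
U(q, C) = C + q
c(m, j) = (13 + m)/(-10 + j) (c(m, j) = (m + (0 + 13))/(j - 10) = (m + 13)/(-10 + j) = (13 + m)/(-10 + j))
(43451 + 39987)/(c(16, 199) - 26148) = (43451 + 39987)/((13 + 16)/(-10 + 199) - 26148) = 83438/(29/189 - 26148) = 83438/(-4941943/189) = 83438*(-189/4941943) = -15769782/4941943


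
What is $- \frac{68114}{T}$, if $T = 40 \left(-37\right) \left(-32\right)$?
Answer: $- \frac{34057}{23680} \approx -1.4382$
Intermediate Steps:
$T = 47360$ ($T = \left(-1480\right) \left(-32\right) = 47360$)
$- \frac{68114}{T} = - \frac{68114}{47360} = \left(-68114\right) \frac{1}{47360} = - \frac{34057}{23680}$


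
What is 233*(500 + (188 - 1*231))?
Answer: 106481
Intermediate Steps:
233*(500 + (188 - 1*231)) = 233*(500 + (188 - 231)) = 233*(500 - 43) = 233*457 = 106481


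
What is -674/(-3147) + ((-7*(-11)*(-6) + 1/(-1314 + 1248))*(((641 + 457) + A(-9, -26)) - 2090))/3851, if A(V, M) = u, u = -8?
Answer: 5340709938/44436689 ≈ 120.19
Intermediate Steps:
A(V, M) = -8
-674/(-3147) + ((-7*(-11)*(-6) + 1/(-1314 + 1248))*(((641 + 457) + A(-9, -26)) - 2090))/3851 = -674/(-3147) + ((-7*(-11)*(-6) + 1/(-1314 + 1248))*(((641 + 457) - 8) - 2090))/3851 = -674*(-1/3147) + ((77*(-6) + 1/(-66))*((1098 - 8) - 2090))*(1/3851) = 674/3147 + ((-462 - 1/66)*(1090 - 2090))*(1/3851) = 674/3147 - 30493/66*(-1000)*(1/3851) = 674/3147 + (15246500/33)*(1/3851) = 674/3147 + 15246500/127083 = 5340709938/44436689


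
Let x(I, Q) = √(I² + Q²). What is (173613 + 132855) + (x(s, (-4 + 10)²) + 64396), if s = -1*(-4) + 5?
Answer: 370864 + 9*√17 ≈ 3.7090e+5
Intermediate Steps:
s = 9 (s = 4 + 5 = 9)
(173613 + 132855) + (x(s, (-4 + 10)²) + 64396) = (173613 + 132855) + (√(9² + ((-4 + 10)²)²) + 64396) = 306468 + (√(81 + (6²)²) + 64396) = 306468 + (√(81 + 36²) + 64396) = 306468 + (√(81 + 1296) + 64396) = 306468 + (√1377 + 64396) = 306468 + (9*√17 + 64396) = 306468 + (64396 + 9*√17) = 370864 + 9*√17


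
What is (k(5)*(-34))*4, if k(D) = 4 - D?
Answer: 136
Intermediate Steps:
(k(5)*(-34))*4 = ((4 - 1*5)*(-34))*4 = ((4 - 5)*(-34))*4 = -1*(-34)*4 = 34*4 = 136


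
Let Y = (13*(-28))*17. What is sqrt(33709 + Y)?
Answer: sqrt(27521) ≈ 165.89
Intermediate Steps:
Y = -6188 (Y = -364*17 = -6188)
sqrt(33709 + Y) = sqrt(33709 - 6188) = sqrt(27521)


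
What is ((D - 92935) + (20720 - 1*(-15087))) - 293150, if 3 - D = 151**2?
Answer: -373076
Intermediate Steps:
D = -22798 (D = 3 - 1*151**2 = 3 - 1*22801 = 3 - 22801 = -22798)
((D - 92935) + (20720 - 1*(-15087))) - 293150 = ((-22798 - 92935) + (20720 - 1*(-15087))) - 293150 = (-115733 + (20720 + 15087)) - 293150 = (-115733 + 35807) - 293150 = -79926 - 293150 = -373076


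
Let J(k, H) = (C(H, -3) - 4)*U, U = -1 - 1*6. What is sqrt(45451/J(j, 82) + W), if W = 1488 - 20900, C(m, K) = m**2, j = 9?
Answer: I*sqrt(13697788965)/840 ≈ 139.33*I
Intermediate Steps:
U = -7 (U = -1 - 6 = -7)
W = -19412
J(k, H) = 28 - 7*H**2 (J(k, H) = (H**2 - 4)*(-7) = (-4 + H**2)*(-7) = 28 - 7*H**2)
sqrt(45451/J(j, 82) + W) = sqrt(45451/(28 - 7*82**2) - 19412) = sqrt(45451/(28 - 7*6724) - 19412) = sqrt(45451/(28 - 47068) - 19412) = sqrt(45451/(-47040) - 19412) = sqrt(45451*(-1/47040) - 19412) = sqrt(-6493/6720 - 19412) = sqrt(-130455133/6720) = I*sqrt(13697788965)/840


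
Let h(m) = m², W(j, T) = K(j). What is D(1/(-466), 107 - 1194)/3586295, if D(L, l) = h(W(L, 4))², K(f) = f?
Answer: 1/169117939047755120 ≈ 5.9130e-18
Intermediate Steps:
W(j, T) = j
D(L, l) = L⁴ (D(L, l) = (L²)² = L⁴)
D(1/(-466), 107 - 1194)/3586295 = (1/(-466))⁴/3586295 = (-1/466)⁴*(1/3586295) = (1/47156728336)*(1/3586295) = 1/169117939047755120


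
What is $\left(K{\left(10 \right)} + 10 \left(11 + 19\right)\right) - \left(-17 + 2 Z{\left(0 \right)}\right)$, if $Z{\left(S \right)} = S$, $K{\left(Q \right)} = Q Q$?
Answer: $417$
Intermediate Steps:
$K{\left(Q \right)} = Q^{2}$
$\left(K{\left(10 \right)} + 10 \left(11 + 19\right)\right) - \left(-17 + 2 Z{\left(0 \right)}\right) = \left(10^{2} + 10 \left(11 + 19\right)\right) + \left(17 - 0\right) = \left(100 + 10 \cdot 30\right) + \left(17 + 0\right) = \left(100 + 300\right) + 17 = 400 + 17 = 417$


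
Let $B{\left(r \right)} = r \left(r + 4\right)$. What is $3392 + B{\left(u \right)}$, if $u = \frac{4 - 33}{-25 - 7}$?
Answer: $\frac{3477961}{1024} \approx 3396.4$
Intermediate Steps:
$u = \frac{29}{32}$ ($u = - \frac{29}{-32} = \left(-29\right) \left(- \frac{1}{32}\right) = \frac{29}{32} \approx 0.90625$)
$B{\left(r \right)} = r \left(4 + r\right)$
$3392 + B{\left(u \right)} = 3392 + \frac{29 \left(4 + \frac{29}{32}\right)}{32} = 3392 + \frac{29}{32} \cdot \frac{157}{32} = 3392 + \frac{4553}{1024} = \frac{3477961}{1024}$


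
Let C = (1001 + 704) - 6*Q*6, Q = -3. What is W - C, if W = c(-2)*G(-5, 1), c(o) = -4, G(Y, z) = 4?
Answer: -1829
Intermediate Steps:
W = -16 (W = -4*4 = -16)
C = 1813 (C = (1001 + 704) - 6*(-3)*6 = 1705 + 18*6 = 1705 + 108 = 1813)
W - C = -16 - 1*1813 = -16 - 1813 = -1829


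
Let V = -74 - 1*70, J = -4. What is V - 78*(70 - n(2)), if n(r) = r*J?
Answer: -6228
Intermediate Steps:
n(r) = -4*r (n(r) = r*(-4) = -4*r)
V = -144 (V = -74 - 70 = -144)
V - 78*(70 - n(2)) = -144 - 78*(70 - (-4)*2) = -144 - 78*(70 - 1*(-8)) = -144 - 78*(70 + 8) = -144 - 78*78 = -144 - 6084 = -6228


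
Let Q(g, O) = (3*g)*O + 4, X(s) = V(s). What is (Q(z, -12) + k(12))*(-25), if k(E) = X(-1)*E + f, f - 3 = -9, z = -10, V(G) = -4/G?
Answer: -10150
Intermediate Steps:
X(s) = -4/s
Q(g, O) = 4 + 3*O*g (Q(g, O) = 3*O*g + 4 = 4 + 3*O*g)
f = -6 (f = 3 - 9 = -6)
k(E) = -6 + 4*E (k(E) = (-4/(-1))*E - 6 = (-4*(-1))*E - 6 = 4*E - 6 = -6 + 4*E)
(Q(z, -12) + k(12))*(-25) = ((4 + 3*(-12)*(-10)) + (-6 + 4*12))*(-25) = ((4 + 360) + (-6 + 48))*(-25) = (364 + 42)*(-25) = 406*(-25) = -10150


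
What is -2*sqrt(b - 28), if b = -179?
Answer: -6*I*sqrt(23) ≈ -28.775*I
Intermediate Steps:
-2*sqrt(b - 28) = -2*sqrt(-179 - 28) = -6*I*sqrt(23)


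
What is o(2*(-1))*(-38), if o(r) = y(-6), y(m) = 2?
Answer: -76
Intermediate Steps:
o(r) = 2
o(2*(-1))*(-38) = 2*(-38) = -76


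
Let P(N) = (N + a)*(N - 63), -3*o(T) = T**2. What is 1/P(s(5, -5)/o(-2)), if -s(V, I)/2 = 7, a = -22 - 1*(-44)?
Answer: -4/6825 ≈ -0.00058608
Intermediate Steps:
a = 22 (a = -22 + 44 = 22)
s(V, I) = -14 (s(V, I) = -2*7 = -14)
o(T) = -T**2/3
P(N) = (-63 + N)*(22 + N) (P(N) = (N + 22)*(N - 63) = (22 + N)*(-63 + N) = (-63 + N)*(22 + N))
1/P(s(5, -5)/o(-2)) = 1/(-1386 + (-14/((-1/3*(-2)**2)))**2 - (-574)/((-1/3*(-2)**2))) = 1/(-1386 + (-14/((-1/3*4)))**2 - (-574)/((-1/3*4))) = 1/(-1386 + (-14/(-4/3))**2 - (-574)/(-4/3)) = 1/(-1386 + (-14*(-3/4))**2 - (-574)*(-3)/4) = 1/(-1386 + (21/2)**2 - 41*21/2) = 1/(-1386 + 441/4 - 861/2) = 1/(-6825/4) = -4/6825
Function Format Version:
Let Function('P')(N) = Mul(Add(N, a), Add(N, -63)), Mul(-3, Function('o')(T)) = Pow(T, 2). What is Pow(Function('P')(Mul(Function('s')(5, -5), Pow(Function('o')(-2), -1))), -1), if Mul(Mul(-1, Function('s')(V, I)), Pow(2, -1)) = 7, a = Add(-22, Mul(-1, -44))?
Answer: Rational(-4, 6825) ≈ -0.00058608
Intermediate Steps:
a = 22 (a = Add(-22, 44) = 22)
Function('s')(V, I) = -14 (Function('s')(V, I) = Mul(-2, 7) = -14)
Function('o')(T) = Mul(Rational(-1, 3), Pow(T, 2))
Function('P')(N) = Mul(Add(-63, N), Add(22, N)) (Function('P')(N) = Mul(Add(N, 22), Add(N, -63)) = Mul(Add(22, N), Add(-63, N)) = Mul(Add(-63, N), Add(22, N)))
Pow(Function('P')(Mul(Function('s')(5, -5), Pow(Function('o')(-2), -1))), -1) = Pow(Add(-1386, Pow(Mul(-14, Pow(Mul(Rational(-1, 3), Pow(-2, 2)), -1)), 2), Mul(-41, Mul(-14, Pow(Mul(Rational(-1, 3), Pow(-2, 2)), -1)))), -1) = Pow(Add(-1386, Pow(Mul(-14, Pow(Mul(Rational(-1, 3), 4), -1)), 2), Mul(-41, Mul(-14, Pow(Mul(Rational(-1, 3), 4), -1)))), -1) = Pow(Add(-1386, Pow(Mul(-14, Pow(Rational(-4, 3), -1)), 2), Mul(-41, Mul(-14, Pow(Rational(-4, 3), -1)))), -1) = Pow(Add(-1386, Pow(Mul(-14, Rational(-3, 4)), 2), Mul(-41, Mul(-14, Rational(-3, 4)))), -1) = Pow(Add(-1386, Pow(Rational(21, 2), 2), Mul(-41, Rational(21, 2))), -1) = Pow(Add(-1386, Rational(441, 4), Rational(-861, 2)), -1) = Pow(Rational(-6825, 4), -1) = Rational(-4, 6825)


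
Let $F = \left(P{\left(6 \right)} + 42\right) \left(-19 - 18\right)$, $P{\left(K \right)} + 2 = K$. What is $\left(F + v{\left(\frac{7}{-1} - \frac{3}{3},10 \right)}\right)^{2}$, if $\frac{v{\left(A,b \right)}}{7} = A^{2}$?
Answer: $1572516$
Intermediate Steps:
$P{\left(K \right)} = -2 + K$
$v{\left(A,b \right)} = 7 A^{2}$
$F = -1702$ ($F = \left(\left(-2 + 6\right) + 42\right) \left(-19 - 18\right) = \left(4 + 42\right) \left(-37\right) = 46 \left(-37\right) = -1702$)
$\left(F + v{\left(\frac{7}{-1} - \frac{3}{3},10 \right)}\right)^{2} = \left(-1702 + 7 \left(\frac{7}{-1} - \frac{3}{3}\right)^{2}\right)^{2} = \left(-1702 + 7 \left(7 \left(-1\right) - 1\right)^{2}\right)^{2} = \left(-1702 + 7 \left(-7 - 1\right)^{2}\right)^{2} = \left(-1702 + 7 \left(-8\right)^{2}\right)^{2} = \left(-1702 + 7 \cdot 64\right)^{2} = \left(-1702 + 448\right)^{2} = \left(-1254\right)^{2} = 1572516$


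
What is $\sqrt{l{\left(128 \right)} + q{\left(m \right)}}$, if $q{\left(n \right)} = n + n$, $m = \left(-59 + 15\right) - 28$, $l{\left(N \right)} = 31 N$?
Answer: $4 \sqrt{239} \approx 61.839$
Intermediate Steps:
$m = -72$ ($m = -44 - 28 = -72$)
$q{\left(n \right)} = 2 n$
$\sqrt{l{\left(128 \right)} + q{\left(m \right)}} = \sqrt{31 \cdot 128 + 2 \left(-72\right)} = \sqrt{3968 - 144} = \sqrt{3824} = 4 \sqrt{239}$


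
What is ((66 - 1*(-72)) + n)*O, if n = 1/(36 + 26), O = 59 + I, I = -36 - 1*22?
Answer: 8557/62 ≈ 138.02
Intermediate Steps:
I = -58 (I = -36 - 22 = -58)
O = 1 (O = 59 - 58 = 1)
n = 1/62 ≈ 0.016129
((66 - 1*(-72)) + n)*O = ((66 - 1*(-72)) + 1/62)*1 = ((66 + 72) + 1/62)*1 = (138 + 1/62)*1 = (8557/62)*1 = 8557/62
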